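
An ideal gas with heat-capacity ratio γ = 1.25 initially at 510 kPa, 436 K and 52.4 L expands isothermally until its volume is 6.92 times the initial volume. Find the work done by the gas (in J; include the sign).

51700 J

n = P₁V₁/(RT₁) = 510×52.4/(8.314×436) = 7.37 mol.
Isothermal: T stays 436 K; PV = const ⇒ V₂ = 363 L, P₂ = 73.7 kPa.
W = nRT ln(V₂/V₁) = 7.37×8.314×436×ln(6.92) = 51700 J.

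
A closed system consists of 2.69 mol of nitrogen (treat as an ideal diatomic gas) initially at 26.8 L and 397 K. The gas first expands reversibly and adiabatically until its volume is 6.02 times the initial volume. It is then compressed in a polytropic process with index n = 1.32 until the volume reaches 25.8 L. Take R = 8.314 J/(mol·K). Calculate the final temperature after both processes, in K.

P₁ = nRT₁/V₁ = 2.69×8.314×397/26.8 = 331 kPa.
Step 1 — Adiabatic: TV^(γ−1) = const ⇒ T₂ = 397×(0.166)^0.400 = 194 K; PV^γ = const ⇒ P₂ = 26.8 kPa.
ΔU = nCvΔT = 2.69×20.8×(194−397) = -11400 J.
Q = 0 for an adiabatic process, so W = −ΔU = 11400 J.
State after step 1: P = 26.8 kPa, V = 161 L, T = 194 K.
Step 2 — Polytropic n=1.32: T₂ = T₁(V₁/V₂)^(n−1) = 194×(6.25)^0.32 = 348 K; P₂ = P₁(V₁/V₂)^n = 302 kPa.
W = (P₁V₁−P₂V₂)/(n−1) = (26.8×161−302×25.8)/0.32 = -10800 J.
ΔU = nCvΔT = 2.69×20.8×(348−194) = 8640 J.
Q = ΔU + W = -2160 J.
Net over both steps: W = 575 J, Q = -2160 J, ΔU = -2730 J.

348 K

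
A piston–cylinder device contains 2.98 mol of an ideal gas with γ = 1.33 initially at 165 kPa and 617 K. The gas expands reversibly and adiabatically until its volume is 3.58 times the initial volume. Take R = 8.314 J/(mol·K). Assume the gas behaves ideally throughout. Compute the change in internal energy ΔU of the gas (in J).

-15900 J

V₁ = nRT₁/P₁ = 2.98×8.314×617/165 = 92.6 L.
Adiabatic: TV^(γ−1) = const ⇒ T₂ = 617×(0.279)^0.330 = 405 K; PV^γ = const ⇒ P₂ = 30.3 kPa.
For an ideal gas ΔU = nCvΔT with Cv = R/(γ−1) = 25.2 J/(mol·K).
ΔU = 2.98×25.2×(405−617) = -15900 J.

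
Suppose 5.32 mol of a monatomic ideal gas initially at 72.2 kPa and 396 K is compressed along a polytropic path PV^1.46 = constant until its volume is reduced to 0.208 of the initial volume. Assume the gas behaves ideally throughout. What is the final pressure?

V₁ = nRT₁/P₁ = 5.32×8.314×396/72.2 = 243 L.
Polytropic n=1.46: T₂ = T₁(V₁/V₂)^(n−1) = 396×(4.81)^0.46 = 815 K; P₂ = P₁(V₁/V₂)^n = 715 kPa.

715 kPa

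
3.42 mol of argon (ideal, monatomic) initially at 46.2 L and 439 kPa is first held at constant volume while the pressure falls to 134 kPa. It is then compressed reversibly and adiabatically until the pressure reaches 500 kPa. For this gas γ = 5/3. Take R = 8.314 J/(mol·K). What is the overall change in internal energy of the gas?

T₁ = P₁V₁/(nR) = 439×46.2/(3.42×8.314) = 713 K.
Step 1 — Isochoric: V stays 46.2 L; P/T = const ⇒ T₂ = 218 K, P₂ = 134 kPa.
W = 0 (no volume change).
ΔU = nCvΔT = 3.42×12.5×(218−713) = -21100 J.
Q = ΔU = -21100 J.
State after step 1: P = 134 kPa, V = 46.2 L, T = 218 K.
Step 2 — Adiabatic: T₂/T₁ = (P₂/P₁)^((γ−1)/γ) ⇒ T₂ = 218×(3.73)^0.400 = 369 K; V₂ = 21.0 L.
ΔU = nCvΔT = 3.42×12.5×(369−218) = 6440 J.
Q = 0 for an adiabatic process, so W = −ΔU = -6440 J.
Net over both steps: W = -6440 J, Q = -21100 J, ΔU = -14700 J.

-14700 J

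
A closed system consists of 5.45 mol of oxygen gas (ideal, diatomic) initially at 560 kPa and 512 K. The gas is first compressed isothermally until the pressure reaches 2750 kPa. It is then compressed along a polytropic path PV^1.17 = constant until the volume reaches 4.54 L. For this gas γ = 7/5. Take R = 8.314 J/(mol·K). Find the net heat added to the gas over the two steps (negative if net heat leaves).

V₁ = nRT₁/P₁ = 5.45×8.314×512/560 = 41.4 L.
Step 1 — Isothermal: T stays 512 K; PV = const ⇒ V₂ = 8.44 L, P₂ = 2750 kPa.
ΔU = 0 (ideal gas, T constant).
W = nRT ln(V₂/V₁) = 5.45×8.314×512×ln(0.204) = -36900 J.
Q = ΔU + W = -36900 J.
State after step 1: P = 2750 kPa, V = 8.44 L, T = 512 K.
Step 2 — Polytropic n=1.17: T₂ = T₁(V₁/V₂)^(n−1) = 512×(1.86)^0.17 = 569 K; P₂ = P₁(V₁/V₂)^n = 5680 kPa.
W = (P₁V₁−P₂V₂)/(n−1) = (2750×8.44−5680×4.54)/0.17 = -15200 J.
ΔU = nCvΔT = 5.45×20.8×(569−512) = 6440 J.
Q = ΔU + W = -8720 J.
Net over both steps: W = -52100 J, Q = -45600 J, ΔU = 6440 J.

-45600 J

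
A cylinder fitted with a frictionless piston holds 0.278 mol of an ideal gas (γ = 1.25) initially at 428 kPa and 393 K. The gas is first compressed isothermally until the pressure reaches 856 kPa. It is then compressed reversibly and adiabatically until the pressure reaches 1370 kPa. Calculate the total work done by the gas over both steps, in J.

V₁ = nRT₁/P₁ = 0.278×8.314×393/428 = 2.12 L.
Step 1 — Isothermal: T stays 393 K; PV = const ⇒ V₂ = 1.06 L, P₂ = 856 kPa.
ΔU = 0 (ideal gas, T constant).
W = nRT ln(V₂/V₁) = 0.278×8.314×393×ln(0.500) = -630 J.
Q = ΔU + W = -630 J.
State after step 1: P = 856 kPa, V = 1.06 L, T = 393 K.
Step 2 — Adiabatic: T₂/T₁ = (P₂/P₁)^((γ−1)/γ) ⇒ T₂ = 393×(1.60)^0.200 = 432 K; V₂ = 0.728 L.
ΔU = nCvΔT = 0.278×33.3×(432−393) = 358 J.
Q = 0 for an adiabatic process, so W = −ΔU = -358 J.
Net over both steps: W = -988 J, Q = -630 J, ΔU = 358 J.

-988 J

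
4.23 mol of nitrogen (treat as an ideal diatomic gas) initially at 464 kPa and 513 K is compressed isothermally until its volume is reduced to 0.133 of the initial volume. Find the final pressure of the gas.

3490 kPa

V₁ = nRT₁/P₁ = 4.23×8.314×513/464 = 38.9 L.
Isothermal: T stays 513 K; PV = const ⇒ V₂ = 5.17 L, P₂ = 3490 kPa.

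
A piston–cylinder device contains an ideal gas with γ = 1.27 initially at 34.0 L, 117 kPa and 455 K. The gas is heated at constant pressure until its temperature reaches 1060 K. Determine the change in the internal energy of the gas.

19600 J

n = P₁V₁/(RT₁) = 117×34.0/(8.314×455) = 1.05 mol.
Isobaric: P stays 117 kPa; V/T = const ⇒ T₂ = 1060 K, V₂ = 79.2 L.
For an ideal gas ΔU = nCvΔT with Cv = R/(γ−1) = 30.8 J/(mol·K).
ΔU = 1.05×30.8×(1060−455) = 19600 J.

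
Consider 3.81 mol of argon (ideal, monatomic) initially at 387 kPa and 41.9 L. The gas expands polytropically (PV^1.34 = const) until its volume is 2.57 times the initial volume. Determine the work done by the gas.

13100 J

T₁ = P₁V₁/(nR) = 387×41.9/(3.81×8.314) = 512 K.
Polytropic n=1.34: T₂ = T₁(V₁/V₂)^(n−1) = 512×(0.389)^0.34 = 371 K; P₂ = P₁(V₁/V₂)^n = 109 kPa.
W = (P₁V₁−P₂V₂)/(n−1) = (387×41.9−109×108)/0.34 = 13100 J.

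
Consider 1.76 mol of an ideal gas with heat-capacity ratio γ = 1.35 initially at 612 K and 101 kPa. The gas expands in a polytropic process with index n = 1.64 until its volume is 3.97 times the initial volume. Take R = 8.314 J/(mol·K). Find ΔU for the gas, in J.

-15000 J

V₁ = nRT₁/P₁ = 1.76×8.314×612/101 = 88.7 L.
Polytropic n=1.64: T₂ = T₁(V₁/V₂)^(n−1) = 612×(0.252)^0.64 = 253 K; P₂ = P₁(V₁/V₂)^n = 10.5 kPa.
For an ideal gas ΔU = nCvΔT with Cv = R/(γ−1) = 23.8 J/(mol·K).
ΔU = 1.76×23.8×(253−612) = -15000 J.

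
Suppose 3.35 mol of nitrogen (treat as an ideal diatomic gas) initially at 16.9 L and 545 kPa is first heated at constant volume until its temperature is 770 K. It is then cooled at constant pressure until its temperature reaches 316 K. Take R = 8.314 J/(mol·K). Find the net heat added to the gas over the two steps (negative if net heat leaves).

-13700 J

T₁ = P₁V₁/(nR) = 545×16.9/(3.35×8.314) = 331 K.
Step 1 — Isochoric: V stays 16.9 L; P/T = const ⇒ T₂ = 770 K, P₂ = 1270 kPa.
W = 0 (no volume change).
ΔU = nCvΔT = 3.35×20.8×(770−331) = 30600 J.
Q = ΔU = 30600 J.
State after step 1: P = 1270 kPa, V = 16.9 L, T = 770 K.
Step 2 — Isobaric: P stays 1270 kPa; V/T = const ⇒ T₂ = 316 K, V₂ = 6.94 L.
W = PΔV = 1270×(6.94−16.9) kPa·L = -12600 J.
ΔU = nCvΔT = 3.35×20.8×(316−770) = -31600 J.
Q = ΔU + W = nCpΔT = -44300 J.
Net over both steps: W = -12600 J, Q = -13700 J, ΔU = -1020 J.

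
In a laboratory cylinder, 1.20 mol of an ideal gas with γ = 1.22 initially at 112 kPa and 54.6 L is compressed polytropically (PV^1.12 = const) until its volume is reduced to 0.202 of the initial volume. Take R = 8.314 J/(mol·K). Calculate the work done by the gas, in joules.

-10800 J

T₁ = P₁V₁/(nR) = 112×54.6/(1.20×8.314) = 613 K.
Polytropic n=1.12: T₂ = T₁(V₁/V₂)^(n−1) = 613×(4.95)^0.12 = 743 K; P₂ = P₁(V₁/V₂)^n = 672 kPa.
W = (P₁V₁−P₂V₂)/(n−1) = (112×54.6−672×11.0)/0.12 = -10800 J.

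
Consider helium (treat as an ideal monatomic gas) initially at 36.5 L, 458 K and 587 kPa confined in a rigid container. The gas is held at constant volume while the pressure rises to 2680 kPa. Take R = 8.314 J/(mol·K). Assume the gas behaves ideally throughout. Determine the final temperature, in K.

Isochoric: V stays 36.5 L; P/T = const ⇒ T₂ = 2090 K, P₂ = 2680 kPa.

2090 K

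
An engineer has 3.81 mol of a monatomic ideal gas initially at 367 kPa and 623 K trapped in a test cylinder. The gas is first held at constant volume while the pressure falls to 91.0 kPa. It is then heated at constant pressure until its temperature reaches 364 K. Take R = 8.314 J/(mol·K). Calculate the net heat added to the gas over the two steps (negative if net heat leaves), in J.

-5670 J

V₁ = nRT₁/P₁ = 3.81×8.314×623/367 = 53.8 L.
Step 1 — Isochoric: V stays 53.8 L; P/T = const ⇒ T₂ = 154 K, P₂ = 91.0 kPa.
W = 0 (no volume change).
ΔU = nCvΔT = 3.81×12.5×(154−623) = -22300 J.
Q = ΔU = -22300 J.
State after step 1: P = 91.0 kPa, V = 53.8 L, T = 154 K.
Step 2 — Isobaric: P stays 91.0 kPa; V/T = const ⇒ T₂ = 364 K, V₂ = 127 L.
W = PΔV = 91.0×(127−53.8) kPa·L = 6640 J.
ΔU = nCvΔT = 3.81×12.5×(364−154) = 9960 J.
Q = ΔU + W = nCpΔT = 16600 J.
Net over both steps: W = 6640 J, Q = -5670 J, ΔU = -12300 J.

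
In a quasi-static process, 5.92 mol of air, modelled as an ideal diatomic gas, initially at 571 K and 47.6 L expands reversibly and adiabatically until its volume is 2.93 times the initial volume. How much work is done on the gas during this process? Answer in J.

-24600 J

P₁ = nRT₁/V₁ = 5.92×8.314×571/47.6 = 590 kPa.
Adiabatic: TV^(γ−1) = const ⇒ T₂ = 571×(0.341)^0.400 = 371 K; PV^γ = const ⇒ P₂ = 131 kPa.
ΔU = nCvΔT = 5.92×20.8×(371−571) = -24600 J.
Q = 0 for an adiabatic process, so W = −ΔU = 24600 J.
Work done on the gas = −W_by = -24600 J.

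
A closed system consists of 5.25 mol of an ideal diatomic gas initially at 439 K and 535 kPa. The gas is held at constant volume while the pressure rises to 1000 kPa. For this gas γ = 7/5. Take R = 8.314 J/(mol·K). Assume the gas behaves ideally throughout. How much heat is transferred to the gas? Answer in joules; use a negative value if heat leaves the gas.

V₁ = nRT₁/P₁ = 5.25×8.314×439/535 = 35.8 L.
Isochoric: V stays 35.8 L; P/T = const ⇒ T₂ = 821 K, P₂ = 1000 kPa.
W = 0 (no volume change).
ΔU = nCvΔT = 5.25×20.8×(821−439) = 41600 J.
Q = ΔU = 41600 J.

41600 J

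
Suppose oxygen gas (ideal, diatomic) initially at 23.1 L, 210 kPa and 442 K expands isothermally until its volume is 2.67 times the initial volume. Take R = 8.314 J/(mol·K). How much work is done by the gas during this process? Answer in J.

4760 J

n = P₁V₁/(RT₁) = 210×23.1/(8.314×442) = 1.32 mol.
Isothermal: T stays 442 K; PV = const ⇒ V₂ = 61.7 L, P₂ = 78.7 kPa.
W = nRT ln(V₂/V₁) = 1.32×8.314×442×ln(2.67) = 4760 J.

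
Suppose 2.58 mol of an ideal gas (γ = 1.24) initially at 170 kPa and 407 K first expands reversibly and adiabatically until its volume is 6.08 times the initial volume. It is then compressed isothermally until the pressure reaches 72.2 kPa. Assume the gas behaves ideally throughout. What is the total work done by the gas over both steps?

V₁ = nRT₁/P₁ = 2.58×8.314×407/170 = 51.4 L.
Step 1 — Adiabatic: TV^(γ−1) = const ⇒ T₂ = 407×(0.164)^0.240 = 264 K; PV^γ = const ⇒ P₂ = 18.1 kPa.
ΔU = nCvΔT = 2.58×34.6×(264−407) = -12800 J.
Q = 0 for an adiabatic process, so W = −ΔU = 12800 J.
State after step 1: P = 18.1 kPa, V = 312 L, T = 264 K.
Step 2 — Isothermal: T stays 264 K; PV = const ⇒ V₂ = 78.4 L, P₂ = 72.2 kPa.
ΔU = 0 (ideal gas, T constant).
W = nRT ln(V₂/V₁) = 2.58×8.314×264×ln(0.251) = -7820 J.
Q = ΔU + W = -7820 J.
Net over both steps: W = 4970 J, Q = -7820 J, ΔU = -12800 J.

4970 J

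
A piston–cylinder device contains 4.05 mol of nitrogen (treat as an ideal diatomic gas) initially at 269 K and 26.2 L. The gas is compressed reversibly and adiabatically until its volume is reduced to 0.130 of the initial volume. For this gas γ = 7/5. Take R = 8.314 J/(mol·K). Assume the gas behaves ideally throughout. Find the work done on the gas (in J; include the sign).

28600 J

P₁ = nRT₁/V₁ = 4.05×8.314×269/26.2 = 346 kPa.
Adiabatic: TV^(γ−1) = const ⇒ T₂ = 269×(7.69)^0.400 = 608 K; PV^γ = const ⇒ P₂ = 6010 kPa.
ΔU = nCvΔT = 4.05×20.8×(608−269) = 28600 J.
Q = 0 for an adiabatic process, so W = −ΔU = -28600 J.
Work done on the gas = −W_by = 28600 J.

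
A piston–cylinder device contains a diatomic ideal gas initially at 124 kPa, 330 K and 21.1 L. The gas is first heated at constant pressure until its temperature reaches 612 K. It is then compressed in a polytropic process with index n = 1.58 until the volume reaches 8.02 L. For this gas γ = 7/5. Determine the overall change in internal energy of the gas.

n = P₁V₁/(RT₁) = 124×21.1/(8.314×330) = 0.954 mol.
Step 1 — Isobaric: P stays 124 kPa; V/T = const ⇒ T₂ = 612 K, V₂ = 39.1 L.
W = PΔV = 124×(39.1−21.1) kPa·L = 2240 J.
ΔU = nCvΔT = 0.954×20.8×(612−330) = 5590 J.
Q = ΔU + W = nCpΔT = 7830 J.
State after step 1: P = 124 kPa, V = 39.1 L, T = 612 K.
Step 2 — Polytropic n=1.58: T₂ = T₁(V₁/V₂)^(n−1) = 612×(4.88)^0.58 = 1530 K; P₂ = P₁(V₁/V₂)^n = 1520 kPa.
W = (P₁V₁−P₂V₂)/(n−1) = (124×39.1−1520×8.02)/0.58 = -12600 J.
ΔU = nCvΔT = 0.954×20.8×(1530−612) = 18300 J.
Q = ΔU + W = 5680 J.
Net over both steps: W = -10400 J, Q = 13500 J, ΔU = 23900 J.

23900 J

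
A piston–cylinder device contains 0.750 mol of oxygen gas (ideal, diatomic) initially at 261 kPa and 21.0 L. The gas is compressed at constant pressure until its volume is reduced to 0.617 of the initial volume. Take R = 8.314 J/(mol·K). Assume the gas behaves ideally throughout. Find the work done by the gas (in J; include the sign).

T₁ = P₁V₁/(nR) = 261×21.0/(0.750×8.314) = 879 K.
Isobaric: P stays 261 kPa; V/T = const ⇒ T₂ = 542 K, V₂ = 13.0 L.
W = PΔV = 261×(13.0−21.0) kPa·L = -2100 J.

-2100 J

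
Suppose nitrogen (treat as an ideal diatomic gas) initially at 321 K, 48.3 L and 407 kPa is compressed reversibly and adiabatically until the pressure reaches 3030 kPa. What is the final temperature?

570 K

Adiabatic: T₂/T₁ = (P₂/P₁)^((γ−1)/γ) ⇒ T₂ = 321×(7.44)^0.286 = 570 K; V₂ = 11.5 L.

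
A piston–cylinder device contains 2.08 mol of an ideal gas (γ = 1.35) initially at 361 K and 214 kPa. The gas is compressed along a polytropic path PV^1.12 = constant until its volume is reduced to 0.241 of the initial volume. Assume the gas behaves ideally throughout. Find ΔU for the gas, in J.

3320 J

V₁ = nRT₁/P₁ = 2.08×8.314×361/214 = 29.2 L.
Polytropic n=1.12: T₂ = T₁(V₁/V₂)^(n−1) = 361×(4.15)^0.12 = 428 K; P₂ = P₁(V₁/V₂)^n = 1050 kPa.
For an ideal gas ΔU = nCvΔT with Cv = R/(γ−1) = 23.8 J/(mol·K).
ΔU = 2.08×23.8×(428−361) = 3320 J.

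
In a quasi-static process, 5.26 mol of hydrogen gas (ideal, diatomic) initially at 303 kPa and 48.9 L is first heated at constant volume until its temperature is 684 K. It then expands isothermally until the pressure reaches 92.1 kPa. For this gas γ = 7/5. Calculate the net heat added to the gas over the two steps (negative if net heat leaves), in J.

94400 J

T₁ = P₁V₁/(nR) = 303×48.9/(5.26×8.314) = 339 K.
Step 1 — Isochoric: V stays 48.9 L; P/T = const ⇒ T₂ = 684 K, P₂ = 612 kPa.
W = 0 (no volume change).
ΔU = nCvΔT = 5.26×20.8×(684−339) = 37700 J.
Q = ΔU = 37700 J.
State after step 1: P = 612 kPa, V = 48.9 L, T = 684 K.
Step 2 — Isothermal: T stays 684 K; PV = const ⇒ V₂ = 325 L, P₂ = 92.1 kPa.
ΔU = 0 (ideal gas, T constant).
W = nRT ln(V₂/V₁) = 5.26×8.314×684×ln(6.64) = 56600 J.
Q = ΔU + W = 56600 J.
Net over both steps: W = 56600 J, Q = 94400 J, ΔU = 37700 J.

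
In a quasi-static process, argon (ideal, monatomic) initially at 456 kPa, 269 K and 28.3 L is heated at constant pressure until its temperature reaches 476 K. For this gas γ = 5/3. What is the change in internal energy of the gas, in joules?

n = P₁V₁/(RT₁) = 456×28.3/(8.314×269) = 5.77 mol.
Isobaric: P stays 456 kPa; V/T = const ⇒ T₂ = 476 K, V₂ = 50.1 L.
For an ideal gas ΔU = nCvΔT with Cv = (3/2)R = 12.5 J/(mol·K).
ΔU = 5.77×12.5×(476−269) = 14900 J.

14900 J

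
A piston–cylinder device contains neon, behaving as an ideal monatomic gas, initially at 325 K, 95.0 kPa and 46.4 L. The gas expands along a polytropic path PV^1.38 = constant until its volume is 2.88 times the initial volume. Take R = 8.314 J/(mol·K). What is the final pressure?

22.1 kPa

Polytropic n=1.38: T₂ = T₁(V₁/V₂)^(n−1) = 325×(0.347)^0.38 = 217 K; P₂ = P₁(V₁/V₂)^n = 22.1 kPa.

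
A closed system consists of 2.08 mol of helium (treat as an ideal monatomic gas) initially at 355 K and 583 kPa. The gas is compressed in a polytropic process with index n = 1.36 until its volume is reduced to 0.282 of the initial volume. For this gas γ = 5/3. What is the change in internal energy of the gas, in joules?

V₁ = nRT₁/P₁ = 2.08×8.314×355/583 = 10.5 L.
Polytropic n=1.36: T₂ = T₁(V₁/V₂)^(n−1) = 355×(3.55)^0.36 = 560 K; P₂ = P₁(V₁/V₂)^n = 3260 kPa.
For an ideal gas ΔU = nCvΔT with Cv = (3/2)R = 12.5 J/(mol·K).
ΔU = 2.08×12.5×(560−355) = 5320 J.

5320 J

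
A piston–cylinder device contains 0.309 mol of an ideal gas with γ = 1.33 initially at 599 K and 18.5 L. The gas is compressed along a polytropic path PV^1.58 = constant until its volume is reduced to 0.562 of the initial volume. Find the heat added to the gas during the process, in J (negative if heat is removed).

798 J

P₁ = nRT₁/V₁ = 0.309×8.314×599/18.5 = 83.2 kPa.
Polytropic n=1.58: T₂ = T₁(V₁/V₂)^(n−1) = 599×(1.78)^0.58 = 837 K; P₂ = P₁(V₁/V₂)^n = 207 kPa.
W = (P₁V₁−P₂V₂)/(n−1) = (83.2×18.5−207×10.4)/0.58 = -1050 J.
ΔU = nCvΔT = 0.309×25.2×(837−599) = 1850 J.
Q = ΔU + W = 798 J.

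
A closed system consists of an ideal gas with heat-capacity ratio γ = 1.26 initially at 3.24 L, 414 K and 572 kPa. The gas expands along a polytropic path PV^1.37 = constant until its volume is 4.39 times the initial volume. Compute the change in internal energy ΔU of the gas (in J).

-3000 J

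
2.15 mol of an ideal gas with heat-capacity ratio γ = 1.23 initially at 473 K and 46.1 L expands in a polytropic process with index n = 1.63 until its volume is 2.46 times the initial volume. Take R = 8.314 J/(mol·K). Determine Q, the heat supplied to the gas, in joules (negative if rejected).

-10100 J

P₁ = nRT₁/V₁ = 2.15×8.314×473/46.1 = 183 kPa.
Polytropic n=1.63: T₂ = T₁(V₁/V₂)^(n−1) = 473×(0.407)^0.63 = 268 K; P₂ = P₁(V₁/V₂)^n = 42.3 kPa.
W = (P₁V₁−P₂V₂)/(n−1) = (183×46.1−42.3×113)/0.63 = 5810 J.
ΔU = nCvΔT = 2.15×36.1×(268−473) = -15900 J.
Q = ΔU + W = -10100 J.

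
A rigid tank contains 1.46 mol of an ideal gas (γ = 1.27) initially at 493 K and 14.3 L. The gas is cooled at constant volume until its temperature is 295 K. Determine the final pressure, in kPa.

P₁ = nRT₁/V₁ = 1.46×8.314×493/14.3 = 418 kPa.
Isochoric: V stays 14.3 L; P/T = const ⇒ T₂ = 295 K, P₂ = 250 kPa.

250 kPa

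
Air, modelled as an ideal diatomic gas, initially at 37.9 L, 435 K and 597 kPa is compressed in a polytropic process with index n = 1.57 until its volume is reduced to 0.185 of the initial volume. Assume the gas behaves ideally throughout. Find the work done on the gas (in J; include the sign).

64200 J

n = P₁V₁/(RT₁) = 597×37.9/(8.314×435) = 6.26 mol.
Polytropic n=1.57: T₂ = T₁(V₁/V₂)^(n−1) = 435×(5.41)^0.57 = 1140 K; P₂ = P₁(V₁/V₂)^n = 8440 kPa.
W = (P₁V₁−P₂V₂)/(n−1) = (597×37.9−8440×7.01)/0.57 = -64200 J.
Work done on the gas = −W_by = 64200 J.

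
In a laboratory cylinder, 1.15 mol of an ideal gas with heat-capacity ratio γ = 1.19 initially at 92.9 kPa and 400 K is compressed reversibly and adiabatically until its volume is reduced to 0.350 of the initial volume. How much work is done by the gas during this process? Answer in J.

-4440 J

V₁ = nRT₁/P₁ = 1.15×8.314×400/92.9 = 41.2 L.
Adiabatic: TV^(γ−1) = const ⇒ T₂ = 400×(2.86)^0.190 = 488 K; PV^γ = const ⇒ P₂ = 324 kPa.
ΔU = nCvΔT = 1.15×43.8×(488−400) = 4440 J.
Q = 0 for an adiabatic process, so W = −ΔU = -4440 J.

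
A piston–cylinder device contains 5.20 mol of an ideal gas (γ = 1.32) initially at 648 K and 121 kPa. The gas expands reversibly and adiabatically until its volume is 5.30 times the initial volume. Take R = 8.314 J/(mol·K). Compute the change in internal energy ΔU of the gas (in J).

-36200 J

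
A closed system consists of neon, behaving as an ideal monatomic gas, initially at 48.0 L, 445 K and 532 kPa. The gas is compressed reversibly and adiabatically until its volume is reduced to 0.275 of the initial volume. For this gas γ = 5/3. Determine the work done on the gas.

52300 J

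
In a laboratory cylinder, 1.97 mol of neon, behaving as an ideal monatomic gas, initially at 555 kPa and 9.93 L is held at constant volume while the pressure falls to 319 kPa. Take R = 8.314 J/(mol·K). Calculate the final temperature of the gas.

T₁ = P₁V₁/(nR) = 555×9.93/(1.97×8.314) = 336 K.
Isochoric: V stays 9.93 L; P/T = const ⇒ T₂ = 193 K, P₂ = 319 kPa.

193 K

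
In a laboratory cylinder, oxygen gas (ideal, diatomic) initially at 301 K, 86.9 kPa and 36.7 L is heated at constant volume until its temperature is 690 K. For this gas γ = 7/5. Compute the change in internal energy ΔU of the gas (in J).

n = P₁V₁/(RT₁) = 86.9×36.7/(8.314×301) = 1.27 mol.
Isochoric: V stays 36.7 L; P/T = const ⇒ T₂ = 690 K, P₂ = 199 kPa.
For an ideal gas ΔU = nCvΔT with Cv = (5/2)R = 20.8 J/(mol·K).
ΔU = 1.27×20.8×(690−301) = 10300 J.

10300 J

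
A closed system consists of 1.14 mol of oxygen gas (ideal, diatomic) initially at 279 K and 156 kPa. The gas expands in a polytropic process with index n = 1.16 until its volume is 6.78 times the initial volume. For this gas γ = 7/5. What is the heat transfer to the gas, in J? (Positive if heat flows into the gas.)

2620 J

V₁ = nRT₁/P₁ = 1.14×8.314×279/156 = 17.0 L.
Polytropic n=1.16: T₂ = T₁(V₁/V₂)^(n−1) = 279×(0.147)^0.16 = 205 K; P₂ = P₁(V₁/V₂)^n = 16.9 kPa.
W = (P₁V₁−P₂V₂)/(n−1) = (156×17.0−16.9×115)/0.16 = 4360 J.
ΔU = nCvΔT = 1.14×20.8×(205−279) = -1740 J.
Q = ΔU + W = 2620 J.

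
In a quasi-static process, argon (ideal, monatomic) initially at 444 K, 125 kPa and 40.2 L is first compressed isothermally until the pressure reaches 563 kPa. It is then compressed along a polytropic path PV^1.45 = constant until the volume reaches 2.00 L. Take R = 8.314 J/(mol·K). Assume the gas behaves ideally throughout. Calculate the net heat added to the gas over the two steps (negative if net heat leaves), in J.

n = P₁V₁/(RT₁) = 125×40.2/(8.314×444) = 1.36 mol.
Step 1 — Isothermal: T stays 444 K; PV = const ⇒ V₂ = 8.93 L, P₂ = 563 kPa.
ΔU = 0 (ideal gas, T constant).
W = nRT ln(V₂/V₁) = 1.36×8.314×444×ln(0.222) = -7560 J.
Q = ΔU + W = -7560 J.
State after step 1: P = 563 kPa, V = 8.93 L, T = 444 K.
Step 2 — Polytropic n=1.45: T₂ = T₁(V₁/V₂)^(n−1) = 444×(4.46)^0.45 = 870 K; P₂ = P₁(V₁/V₂)^n = 4930 kPa.
W = (P₁V₁−P₂V₂)/(n−1) = (563×8.93−4930×2.00)/0.45 = -10700 J.
ΔU = nCvΔT = 1.36×12.5×(870−444) = 7240 J.
Q = ΔU + W = -3490 J.
Net over both steps: W = -18300 J, Q = -11000 J, ΔU = 7240 J.

-11000 J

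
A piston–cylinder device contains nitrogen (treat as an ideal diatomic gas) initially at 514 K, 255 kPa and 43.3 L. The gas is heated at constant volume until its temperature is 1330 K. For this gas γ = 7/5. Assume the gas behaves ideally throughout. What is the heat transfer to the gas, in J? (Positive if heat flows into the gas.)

n = P₁V₁/(RT₁) = 255×43.3/(8.314×514) = 2.58 mol.
Isochoric: V stays 43.3 L; P/T = const ⇒ T₂ = 1330 K, P₂ = 660 kPa.
W = 0 (no volume change).
ΔU = nCvΔT = 2.58×20.8×(1330−514) = 43800 J.
Q = ΔU = 43800 J.

43800 J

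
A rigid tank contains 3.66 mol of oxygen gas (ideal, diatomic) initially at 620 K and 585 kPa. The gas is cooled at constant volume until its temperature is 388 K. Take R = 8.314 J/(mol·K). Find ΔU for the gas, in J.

-17600 J

V₁ = nRT₁/P₁ = 3.66×8.314×620/585 = 32.2 L.
Isochoric: V stays 32.2 L; P/T = const ⇒ T₂ = 388 K, P₂ = 366 kPa.
For an ideal gas ΔU = nCvΔT with Cv = (5/2)R = 20.8 J/(mol·K).
ΔU = 3.66×20.8×(388−620) = -17600 J.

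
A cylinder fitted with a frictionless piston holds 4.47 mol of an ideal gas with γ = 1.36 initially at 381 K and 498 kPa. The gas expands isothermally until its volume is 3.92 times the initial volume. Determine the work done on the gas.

V₁ = nRT₁/P₁ = 4.47×8.314×381/498 = 28.4 L.
Isothermal: T stays 381 K; PV = const ⇒ V₂ = 111 L, P₂ = 127 kPa.
W = nRT ln(V₂/V₁) = 4.47×8.314×381×ln(3.92) = 19300 J.
Work done on the gas = −W_by = -19300 J.

-19300 J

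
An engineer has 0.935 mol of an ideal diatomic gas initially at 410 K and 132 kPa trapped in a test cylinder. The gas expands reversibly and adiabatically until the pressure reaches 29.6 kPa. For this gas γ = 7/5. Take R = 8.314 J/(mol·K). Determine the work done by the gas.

V₁ = nRT₁/P₁ = 0.935×8.314×410/132 = 24.1 L.
Adiabatic: T₂/T₁ = (P₂/P₁)^((γ−1)/γ) ⇒ T₂ = 410×(0.224)^0.286 = 267 K; V₂ = 70.2 L.
ΔU = nCvΔT = 0.935×20.8×(267−410) = -2770 J.
Q = 0 for an adiabatic process, so W = −ΔU = 2770 J.

2770 J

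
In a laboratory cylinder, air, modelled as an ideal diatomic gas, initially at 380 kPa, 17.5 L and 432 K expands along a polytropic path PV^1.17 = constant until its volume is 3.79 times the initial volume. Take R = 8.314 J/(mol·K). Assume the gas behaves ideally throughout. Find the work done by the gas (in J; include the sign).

7930 J

n = P₁V₁/(RT₁) = 380×17.5/(8.314×432) = 1.85 mol.
Polytropic n=1.17: T₂ = T₁(V₁/V₂)^(n−1) = 432×(0.264)^0.17 = 344 K; P₂ = P₁(V₁/V₂)^n = 79.9 kPa.
W = (P₁V₁−P₂V₂)/(n−1) = (380×17.5−79.9×66.3)/0.17 = 7930 J.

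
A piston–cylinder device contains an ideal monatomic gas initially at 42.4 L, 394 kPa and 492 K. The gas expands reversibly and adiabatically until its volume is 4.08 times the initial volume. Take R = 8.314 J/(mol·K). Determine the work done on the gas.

n = P₁V₁/(RT₁) = 394×42.4/(8.314×492) = 4.08 mol.
Adiabatic: TV^(γ−1) = const ⇒ T₂ = 492×(0.245)^0.667 = 193 K; PV^γ = const ⇒ P₂ = 37.8 kPa.
ΔU = nCvΔT = 4.08×12.5×(193−492) = -15200 J.
Q = 0 for an adiabatic process, so W = −ΔU = 15200 J.
Work done on the gas = −W_by = -15200 J.

-15200 J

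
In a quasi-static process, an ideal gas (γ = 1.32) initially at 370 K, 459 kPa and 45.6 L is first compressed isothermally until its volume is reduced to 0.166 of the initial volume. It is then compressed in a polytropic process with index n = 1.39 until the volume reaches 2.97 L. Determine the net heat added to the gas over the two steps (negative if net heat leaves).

-32400 J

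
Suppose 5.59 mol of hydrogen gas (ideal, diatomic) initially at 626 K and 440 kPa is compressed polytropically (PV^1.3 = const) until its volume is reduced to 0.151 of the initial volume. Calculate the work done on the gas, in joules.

74000 J

V₁ = nRT₁/P₁ = 5.59×8.314×626/440 = 66.1 L.
Polytropic n=1.3: T₂ = T₁(V₁/V₂)^(n−1) = 626×(6.62)^0.30 = 1100 K; P₂ = P₁(V₁/V₂)^n = 5140 kPa.
W = (P₁V₁−P₂V₂)/(n−1) = (440×66.1−5140×9.98)/0.30 = -74000 J.
Work done on the gas = −W_by = 74000 J.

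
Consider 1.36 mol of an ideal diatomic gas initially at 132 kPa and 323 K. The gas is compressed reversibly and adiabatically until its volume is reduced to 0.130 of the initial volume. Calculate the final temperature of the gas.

731 K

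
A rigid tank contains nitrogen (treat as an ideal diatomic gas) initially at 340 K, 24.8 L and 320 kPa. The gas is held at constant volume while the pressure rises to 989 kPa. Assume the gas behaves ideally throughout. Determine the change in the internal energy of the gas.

41500 J

n = P₁V₁/(RT₁) = 320×24.8/(8.314×340) = 2.81 mol.
Isochoric: V stays 24.8 L; P/T = const ⇒ T₂ = 1050 K, P₂ = 989 kPa.
For an ideal gas ΔU = nCvΔT with Cv = (5/2)R = 20.8 J/(mol·K).
ΔU = 2.81×20.8×(1050−340) = 41500 J.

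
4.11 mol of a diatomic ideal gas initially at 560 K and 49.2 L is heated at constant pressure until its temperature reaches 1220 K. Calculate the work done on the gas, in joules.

P₁ = nRT₁/V₁ = 4.11×8.314×560/49.2 = 389 kPa.
Isobaric: P stays 389 kPa; V/T = const ⇒ T₂ = 1220 K, V₂ = 107 L.
W = PΔV = 389×(107−49.2) kPa·L = 22600 J.
Work done on the gas = −W_by = -22600 J.

-22600 J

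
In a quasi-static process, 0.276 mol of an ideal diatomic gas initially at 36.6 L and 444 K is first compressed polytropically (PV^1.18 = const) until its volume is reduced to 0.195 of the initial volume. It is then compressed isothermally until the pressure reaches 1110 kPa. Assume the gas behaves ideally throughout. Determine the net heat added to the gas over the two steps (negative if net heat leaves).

P₁ = nRT₁/V₁ = 0.276×8.314×444/36.6 = 27.8 kPa.
Step 1 — Polytropic n=1.18: T₂ = T₁(V₁/V₂)^(n−1) = 444×(5.13)^0.18 = 596 K; P₂ = P₁(V₁/V₂)^n = 192 kPa.
W = (P₁V₁−P₂V₂)/(n−1) = (27.8×36.6−192×7.14)/0.18 = -1940 J.
ΔU = nCvΔT = 0.276×20.8×(596−444) = 871 J.
Q = ΔU + W = -1070 J.
State after step 1: P = 192 kPa, V = 7.14 L, T = 596 K.
Step 2 — Isothermal: T stays 596 K; PV = const ⇒ V₂ = 1.23 L, P₂ = 1110 kPa.
ΔU = 0 (ideal gas, T constant).
W = nRT ln(V₂/V₁) = 0.276×8.314×596×ln(0.173) = -2400 J.
Q = ΔU + W = -2400 J.
Net over both steps: W = -4340 J, Q = -3470 J, ΔU = 871 J.

-3470 J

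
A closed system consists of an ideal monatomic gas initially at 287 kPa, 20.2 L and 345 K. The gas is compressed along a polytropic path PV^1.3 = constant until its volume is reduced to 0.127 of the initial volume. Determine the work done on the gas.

16600 J

n = P₁V₁/(RT₁) = 287×20.2/(8.314×345) = 2.02 mol.
Polytropic n=1.3: T₂ = T₁(V₁/V₂)^(n−1) = 345×(7.87)^0.30 = 641 K; P₂ = P₁(V₁/V₂)^n = 4200 kPa.
W = (P₁V₁−P₂V₂)/(n−1) = (287×20.2−4200×2.57)/0.30 = -16600 J.
Work done on the gas = −W_by = 16600 J.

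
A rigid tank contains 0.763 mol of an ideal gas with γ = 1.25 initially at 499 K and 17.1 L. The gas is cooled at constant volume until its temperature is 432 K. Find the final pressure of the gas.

P₁ = nRT₁/V₁ = 0.763×8.314×499/17.1 = 185 kPa.
Isochoric: V stays 17.1 L; P/T = const ⇒ T₂ = 432 K, P₂ = 160 kPa.

160 kPa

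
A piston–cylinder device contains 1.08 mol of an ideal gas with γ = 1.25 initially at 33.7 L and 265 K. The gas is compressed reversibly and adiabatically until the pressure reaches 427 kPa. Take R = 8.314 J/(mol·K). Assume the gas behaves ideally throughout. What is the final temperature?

380 K

P₁ = nRT₁/V₁ = 1.08×8.314×265/33.7 = 70.6 kPa.
Adiabatic: T₂/T₁ = (P₂/P₁)^((γ−1)/γ) ⇒ T₂ = 265×(6.05)^0.200 = 380 K; V₂ = 7.99 L.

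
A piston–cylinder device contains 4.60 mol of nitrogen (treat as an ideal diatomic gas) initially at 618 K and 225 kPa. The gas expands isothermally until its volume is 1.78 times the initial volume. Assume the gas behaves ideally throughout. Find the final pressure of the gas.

V₁ = nRT₁/P₁ = 4.60×8.314×618/225 = 105 L.
Isothermal: T stays 618 K; PV = const ⇒ V₂ = 187 L, P₂ = 126 kPa.

126 kPa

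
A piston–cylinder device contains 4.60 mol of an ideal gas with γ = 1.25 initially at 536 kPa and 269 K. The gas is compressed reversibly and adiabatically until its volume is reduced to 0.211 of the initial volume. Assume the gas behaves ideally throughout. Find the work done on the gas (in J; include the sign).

19600 J

V₁ = nRT₁/P₁ = 4.60×8.314×269/536 = 19.2 L.
Adiabatic: TV^(γ−1) = const ⇒ T₂ = 269×(4.74)^0.250 = 397 K; PV^γ = const ⇒ P₂ = 3750 kPa.
ΔU = nCvΔT = 4.60×33.3×(397−269) = 19600 J.
Q = 0 for an adiabatic process, so W = −ΔU = -19600 J.
Work done on the gas = −W_by = 19600 J.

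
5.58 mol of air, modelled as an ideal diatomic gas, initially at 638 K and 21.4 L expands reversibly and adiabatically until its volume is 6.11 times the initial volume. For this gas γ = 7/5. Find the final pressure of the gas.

110 kPa

P₁ = nRT₁/V₁ = 5.58×8.314×638/21.4 = 1380 kPa.
Adiabatic: TV^(γ−1) = const ⇒ T₂ = 638×(0.164)^0.400 = 309 K; PV^γ = const ⇒ P₂ = 110 kPa.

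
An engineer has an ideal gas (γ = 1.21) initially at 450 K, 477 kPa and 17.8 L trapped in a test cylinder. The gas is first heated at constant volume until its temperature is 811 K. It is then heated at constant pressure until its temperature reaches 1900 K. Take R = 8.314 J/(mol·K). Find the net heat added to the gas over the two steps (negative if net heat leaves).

n = P₁V₁/(RT₁) = 477×17.8/(8.314×450) = 2.27 mol.
Step 1 — Isochoric: V stays 17.8 L; P/T = const ⇒ T₂ = 811 K, P₂ = 860 kPa.
W = 0 (no volume change).
ΔU = nCvΔT = 2.27×39.6×(811−450) = 32400 J.
Q = ΔU = 32400 J.
State after step 1: P = 860 kPa, V = 17.8 L, T = 811 K.
Step 2 — Isobaric: P stays 860 kPa; V/T = const ⇒ T₂ = 1900 K, V₂ = 41.7 L.
W = PΔV = 860×(41.7−17.8) kPa·L = 20500 J.
ΔU = nCvΔT = 2.27×39.6×(1900−811) = 97800 J.
Q = ΔU + W = nCpΔT = 118000 J.
Net over both steps: W = 20500 J, Q = 151000 J, ΔU = 130000 J.

151000 J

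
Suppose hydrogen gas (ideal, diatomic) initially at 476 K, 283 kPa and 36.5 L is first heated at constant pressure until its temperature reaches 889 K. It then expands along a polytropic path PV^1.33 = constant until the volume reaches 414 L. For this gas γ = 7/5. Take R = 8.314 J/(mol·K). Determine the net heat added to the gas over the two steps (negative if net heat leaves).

36000 J

n = P₁V₁/(RT₁) = 283×36.5/(8.314×476) = 2.61 mol.
Step 1 — Isobaric: P stays 283 kPa; V/T = const ⇒ T₂ = 889 K, V₂ = 68.2 L.
W = PΔV = 283×(68.2−36.5) kPa·L = 8960 J.
ΔU = nCvΔT = 2.61×20.8×(889−476) = 22400 J.
Q = ΔU + W = nCpΔT = 31400 J.
State after step 1: P = 283 kPa, V = 68.2 L, T = 889 K.
Step 2 — Polytropic n=1.33: T₂ = T₁(V₁/V₂)^(n−1) = 889×(0.165)^0.33 = 490 K; P₂ = P₁(V₁/V₂)^n = 25.7 kPa.
W = (P₁V₁−P₂V₂)/(n−1) = (283×68.2−25.7×414)/0.33 = 26200 J.
ΔU = nCvΔT = 2.61×20.8×(490−889) = -21600 J.
Q = ΔU + W = 4590 J.
Net over both steps: W = 35200 J, Q = 36000 J, ΔU = 771 J.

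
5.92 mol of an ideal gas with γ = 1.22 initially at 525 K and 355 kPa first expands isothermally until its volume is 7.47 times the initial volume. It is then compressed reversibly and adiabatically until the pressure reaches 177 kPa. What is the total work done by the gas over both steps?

V₁ = nRT₁/P₁ = 5.92×8.314×525/355 = 72.8 L.
Step 1 — Isothermal: T stays 525 K; PV = const ⇒ V₂ = 544 L, P₂ = 47.5 kPa.
ΔU = 0 (ideal gas, T constant).
W = nRT ln(V₂/V₁) = 5.92×8.314×525×ln(7.47) = 52000 J.
Q = ΔU + W = 52000 J.
State after step 1: P = 47.5 kPa, V = 544 L, T = 525 K.
Step 2 — Adiabatic: T₂/T₁ = (P₂/P₁)^((γ−1)/γ) ⇒ T₂ = 525×(3.72)^0.180 = 665 K; V₂ = 185 L.
ΔU = nCvΔT = 5.92×37.8×(665−525) = 31400 J.
Q = 0 for an adiabatic process, so W = −ΔU = -31400 J.
Net over both steps: W = 20500 J, Q = 52000 J, ΔU = 31400 J.

20500 J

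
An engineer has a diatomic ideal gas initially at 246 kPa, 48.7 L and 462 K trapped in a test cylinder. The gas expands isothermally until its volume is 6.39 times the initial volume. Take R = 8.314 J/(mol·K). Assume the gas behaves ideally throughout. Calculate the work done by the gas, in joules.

n = P₁V₁/(RT₁) = 246×48.7/(8.314×462) = 3.12 mol.
Isothermal: T stays 462 K; PV = const ⇒ V₂ = 311 L, P₂ = 38.5 kPa.
W = nRT ln(V₂/V₁) = 3.12×8.314×462×ln(6.39) = 22200 J.

22200 J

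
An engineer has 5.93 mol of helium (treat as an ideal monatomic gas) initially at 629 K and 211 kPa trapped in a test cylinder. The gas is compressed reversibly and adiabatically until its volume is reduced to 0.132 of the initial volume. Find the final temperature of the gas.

2430 K

V₁ = nRT₁/P₁ = 5.93×8.314×629/211 = 147 L.
Adiabatic: TV^(γ−1) = const ⇒ T₂ = 629×(7.58)^0.667 = 2430 K; PV^γ = const ⇒ P₂ = 6170 kPa.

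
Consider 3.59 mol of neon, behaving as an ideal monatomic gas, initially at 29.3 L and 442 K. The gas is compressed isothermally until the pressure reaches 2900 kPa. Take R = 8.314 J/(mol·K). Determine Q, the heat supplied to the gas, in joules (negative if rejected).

-24600 J

P₁ = nRT₁/V₁ = 3.59×8.314×442/29.3 = 450 kPa.
Isothermal: T stays 442 K; PV = const ⇒ V₂ = 4.55 L, P₂ = 2900 kPa.
ΔU = 0 (ideal gas, T constant).
W = nRT ln(V₂/V₁) = 3.59×8.314×442×ln(0.155) = -24600 J.
Q = ΔU + W = -24600 J.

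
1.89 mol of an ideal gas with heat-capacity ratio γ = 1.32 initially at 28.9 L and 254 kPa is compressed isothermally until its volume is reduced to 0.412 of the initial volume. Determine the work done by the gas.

-6510 J

T₁ = P₁V₁/(nR) = 254×28.9/(1.89×8.314) = 467 K.
Isothermal: T stays 467 K; PV = const ⇒ V₂ = 11.9 L, P₂ = 617 kPa.
W = nRT ln(V₂/V₁) = 1.89×8.314×467×ln(0.412) = -6510 J.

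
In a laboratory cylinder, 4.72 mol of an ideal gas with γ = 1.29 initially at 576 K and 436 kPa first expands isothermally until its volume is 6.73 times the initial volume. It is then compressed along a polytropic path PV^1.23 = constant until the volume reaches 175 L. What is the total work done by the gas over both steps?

26200 J

V₁ = nRT₁/P₁ = 4.72×8.314×576/436 = 51.8 L.
Step 1 — Isothermal: T stays 576 K; PV = const ⇒ V₂ = 349 L, P₂ = 64.8 kPa.
ΔU = 0 (ideal gas, T constant).
W = nRT ln(V₂/V₁) = 4.72×8.314×576×ln(6.73) = 43100 J.
Q = ΔU + W = 43100 J.
State after step 1: P = 64.8 kPa, V = 349 L, T = 576 K.
Step 2 — Polytropic n=1.23: T₂ = T₁(V₁/V₂)^(n−1) = 576×(1.99)^0.23 = 675 K; P₂ = P₁(V₁/V₂)^n = 151 kPa.
W = (P₁V₁−P₂V₂)/(n−1) = (64.8×349−151×175)/0.23 = -16900 J.
ΔU = nCvΔT = 4.72×28.7×(675−576) = 13400 J.
Q = ΔU + W = -3500 J.
Net over both steps: W = 26200 J, Q = 39600 J, ΔU = 13400 J.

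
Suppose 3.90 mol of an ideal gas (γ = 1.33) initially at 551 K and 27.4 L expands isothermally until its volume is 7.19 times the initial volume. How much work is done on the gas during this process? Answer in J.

-35200 J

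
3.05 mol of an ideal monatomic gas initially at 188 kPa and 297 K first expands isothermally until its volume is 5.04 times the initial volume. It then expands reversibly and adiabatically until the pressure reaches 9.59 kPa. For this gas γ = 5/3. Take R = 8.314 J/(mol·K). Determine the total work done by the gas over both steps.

16900 J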